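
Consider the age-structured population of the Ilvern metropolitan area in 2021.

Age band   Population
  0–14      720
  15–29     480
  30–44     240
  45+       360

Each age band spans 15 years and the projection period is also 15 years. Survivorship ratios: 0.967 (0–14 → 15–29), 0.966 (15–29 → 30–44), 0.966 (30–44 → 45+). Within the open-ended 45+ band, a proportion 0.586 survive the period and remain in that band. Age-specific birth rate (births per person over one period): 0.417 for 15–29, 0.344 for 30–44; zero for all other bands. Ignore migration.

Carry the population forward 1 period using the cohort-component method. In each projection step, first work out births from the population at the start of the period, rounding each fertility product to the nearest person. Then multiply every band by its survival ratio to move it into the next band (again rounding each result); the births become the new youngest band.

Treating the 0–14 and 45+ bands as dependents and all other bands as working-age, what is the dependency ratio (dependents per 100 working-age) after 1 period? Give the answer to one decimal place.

62.6

Period 1.
Births: 480 × 0.417 = 200  |  240 × 0.344 = 83 → total 283
15–29: 720 × 0.967 = 696
30–44: 480 × 0.966 = 464
45+: 240 × 0.966 + 360 × 0.586 = 232 + 211 = 443
End of period: [283, 696, 464, 443]
Dependents (band 0–14 + band 45+) = 283 + 443 = 726; working-age = 1160; ratio = 726/1160 × 100 = 62.6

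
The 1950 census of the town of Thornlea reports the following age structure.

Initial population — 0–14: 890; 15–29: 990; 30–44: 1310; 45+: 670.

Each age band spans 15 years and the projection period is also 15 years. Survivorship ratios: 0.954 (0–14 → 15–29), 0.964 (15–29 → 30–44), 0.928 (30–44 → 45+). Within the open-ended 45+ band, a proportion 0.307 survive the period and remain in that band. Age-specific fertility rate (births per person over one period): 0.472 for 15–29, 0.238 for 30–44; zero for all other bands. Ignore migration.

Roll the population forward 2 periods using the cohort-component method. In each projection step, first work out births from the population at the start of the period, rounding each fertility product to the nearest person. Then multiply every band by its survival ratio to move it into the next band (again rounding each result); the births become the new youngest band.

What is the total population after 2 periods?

3511

Call the groups 1 to 4, youngest first.
Period 1.
Births: 990 * 0.472 = 467  |  1310 * 0.238 = 312 — total 779
Group 2: 890 * 0.954 = 849
Group 3: 990 * 0.964 = 954
Group 4: 1310 * 0.928 + 670 * 0.307 = 1216 + 206 = 1422
End of period: [779, 849, 954, 1422]
Period 2.
Births: 849 * 0.472 = 401  |  954 * 0.238 = 227 — total 628
Group 2: 779 * 0.954 = 743
Group 3: 849 * 0.964 = 818
Group 4: 954 * 0.928 + 1422 * 0.307 = 885 + 437 = 1322
End of period: [628, 743, 818, 1322]
Total after period 2: 628 + 743 + 818 + 1322 = 3511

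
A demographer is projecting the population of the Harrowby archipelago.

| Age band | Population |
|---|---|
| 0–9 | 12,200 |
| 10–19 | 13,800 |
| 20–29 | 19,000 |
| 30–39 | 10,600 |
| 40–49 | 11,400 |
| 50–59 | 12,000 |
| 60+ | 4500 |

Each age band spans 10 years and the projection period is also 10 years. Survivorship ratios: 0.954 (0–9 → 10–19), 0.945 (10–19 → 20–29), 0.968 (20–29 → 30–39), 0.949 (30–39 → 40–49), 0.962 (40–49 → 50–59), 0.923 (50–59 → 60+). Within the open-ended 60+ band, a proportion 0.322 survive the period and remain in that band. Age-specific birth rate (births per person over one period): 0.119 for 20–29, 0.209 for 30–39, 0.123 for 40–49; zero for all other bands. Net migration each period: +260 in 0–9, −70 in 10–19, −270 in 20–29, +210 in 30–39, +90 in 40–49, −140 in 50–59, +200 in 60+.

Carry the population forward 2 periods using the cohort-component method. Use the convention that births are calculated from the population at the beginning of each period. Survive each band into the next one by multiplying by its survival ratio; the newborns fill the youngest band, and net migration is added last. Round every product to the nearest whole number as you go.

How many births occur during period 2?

[period 1]
Births: 19000 × 0.119 = 2261, 10600 × 0.209 = 2215, 11400 × 0.123 = 1402 — total 5878
10–19: 12200 × 0.954 = 11639
20–29: 13800 × 0.945 = 13041
30–39: 19000 × 0.968 = 18392
40–49: 10600 × 0.949 = 10059
50–59: 11400 × 0.962 = 10967
60+: 12000 × 0.923 + 4500 × 0.322 = 11076 + 1449 = 12525
Net migration: 0–9 + 260 → 6138; 10–19 − 70 → 11569; 20–29 − 270 → 12771; 30–39 + 210 → 18602; 40–49 + 90 → 10149; 50–59 − 140 → 10827; 60+ + 200 → 12725
Giving 6138 / 11569 / 12771 / 18602 / 10149 / 10827 / 12725.
[period 2]
Births: 12771 × 0.119 = 1520, 18602 × 0.209 = 3888, 10149 × 0.123 = 1248 — total 6656
10–19: 6138 × 0.954 = 5856
20–29: 11569 × 0.945 = 10933
30–39: 12771 × 0.968 = 12362
40–49: 18602 × 0.949 = 17653
50–59: 10149 × 0.962 = 9763
60+: 10827 × 0.923 + 12725 × 0.322 = 9993 + 4097 = 14090
Net migration: 0–9 + 260 → 6916; 10–19 − 70 → 5786; 20–29 − 270 → 10663; 30–39 + 210 → 12572; 40–49 + 90 → 17743; 50–59 − 140 → 9623; 60+ + 200 → 14290
Giving 6916 / 5786 / 10663 / 12572 / 17743 / 9623 / 14290.

6656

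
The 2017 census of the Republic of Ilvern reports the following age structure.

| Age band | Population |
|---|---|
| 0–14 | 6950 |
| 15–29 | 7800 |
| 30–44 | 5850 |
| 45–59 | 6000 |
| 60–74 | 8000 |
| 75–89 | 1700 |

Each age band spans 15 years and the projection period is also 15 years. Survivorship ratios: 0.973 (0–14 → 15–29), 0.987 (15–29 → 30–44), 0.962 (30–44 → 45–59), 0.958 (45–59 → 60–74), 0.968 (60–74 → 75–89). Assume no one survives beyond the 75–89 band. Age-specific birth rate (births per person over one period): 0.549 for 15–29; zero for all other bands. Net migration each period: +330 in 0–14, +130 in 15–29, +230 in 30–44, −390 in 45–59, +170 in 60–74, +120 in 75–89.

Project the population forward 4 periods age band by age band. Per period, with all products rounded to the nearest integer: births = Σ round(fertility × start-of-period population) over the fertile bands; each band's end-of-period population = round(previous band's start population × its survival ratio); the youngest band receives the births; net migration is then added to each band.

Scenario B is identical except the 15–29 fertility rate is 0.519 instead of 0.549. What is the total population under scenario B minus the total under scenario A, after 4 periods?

-891

Let band 1 be 0–14 through band 6 = 75–89.
Period 1:
Births: 7800 × 0.549 = 4282
Band 2: 6950 × 0.973 = 6762
Band 3: 7800 × 0.987 = 7699
Band 4: 5850 × 0.962 = 5628
Band 5: 6000 × 0.958 = 5748
Band 6: 8000 × 0.968 = 7744
Net migration: Band 1 + 330 → 4612; Band 2 + 130 → 6892; Band 3 + 230 → 7929; Band 4 − 390 → 5238; Band 5 + 170 → 5918; Band 6 + 120 → 7864
Giving 4612 / 6892 / 7929 / 5238 / 5918 / 7864.
Period 2:
Births: 6892 × 0.549 = 3784
Band 2: 4612 × 0.973 = 4487
Band 3: 6892 × 0.987 = 6802
Band 4: 7929 × 0.962 = 7628
Band 5: 5238 × 0.958 = 5018
Band 6: 5918 × 0.968 = 5729
Net migration: Band 1 + 330 → 4114; Band 2 + 130 → 4617; Band 3 + 230 → 7032; Band 4 − 390 → 7238; Band 5 + 170 → 5188; Band 6 + 120 → 5849
Giving 4114 / 4617 / 7032 / 7238 / 5188 / 5849.
Period 3:
Births: 4617 × 0.549 = 2535
Band 2: 4114 × 0.973 = 4003
Band 3: 4617 × 0.987 = 4557
Band 4: 7032 × 0.962 = 6765
Band 5: 7238 × 0.958 = 6934
Band 6: 5188 × 0.968 = 5022
Net migration: Band 1 + 330 → 2865; Band 2 + 130 → 4133; Band 3 + 230 → 4787; Band 4 − 390 → 6375; Band 5 + 170 → 7104; Band 6 + 120 → 5142
Giving 2865 / 4133 / 4787 / 6375 / 7104 / 5142.
Period 4:
Births: 4133 × 0.549 = 2269
Band 2: 2865 × 0.973 = 2788
Band 3: 4133 × 0.987 = 4079
Band 4: 4787 × 0.962 = 4605
Band 5: 6375 × 0.958 = 6107
Band 6: 7104 × 0.968 = 6877
Net migration: Band 1 + 330 → 2599; Band 2 + 130 → 2918; Band 3 + 230 → 4309; Band 4 − 390 → 4215; Band 5 + 170 → 6277; Band 6 + 120 → 6997
Giving 2599 / 2918 / 4309 / 4215 / 6277 / 6997.
Scenario A total after 4 periods: 27315
Scenario B projection —
Period 1:
Births: 7800 × 0.519 = 4048
Band 2: 6950 × 0.973 = 6762
Band 3: 7800 × 0.987 = 7699
Band 4: 5850 × 0.962 = 5628
Band 5: 6000 × 0.958 = 5748
Band 6: 8000 × 0.968 = 7744
Net migration: Band 1 + 330 → 4378; Band 2 + 130 → 6892; Band 3 + 230 → 7929; Band 4 − 390 → 5238; Band 5 + 170 → 5918; Band 6 + 120 → 7864
Giving 4378 / 6892 / 7929 / 5238 / 5918 / 7864.
Period 2:
Births: 6892 × 0.519 = 3577
Band 2: 4378 × 0.973 = 4260
Band 3: 6892 × 0.987 = 6802
Band 4: 7929 × 0.962 = 7628
Band 5: 5238 × 0.958 = 5018
Band 6: 5918 × 0.968 = 5729
Net migration: Band 1 + 330 → 3907; Band 2 + 130 → 4390; Band 3 + 230 → 7032; Band 4 − 390 → 7238; Band 5 + 170 → 5188; Band 6 + 120 → 5849
Giving 3907 / 4390 / 7032 / 7238 / 5188 / 5849.
Period 3:
Births: 4390 × 0.519 = 2278
Band 2: 3907 × 0.973 = 3802
Band 3: 4390 × 0.987 = 4333
Band 4: 7032 × 0.962 = 6765
Band 5: 7238 × 0.958 = 6934
Band 6: 5188 × 0.968 = 5022
Net migration: Band 1 + 330 → 2608; Band 2 + 130 → 3932; Band 3 + 230 → 4563; Band 4 − 390 → 6375; Band 5 + 170 → 7104; Band 6 + 120 → 5142
Giving 2608 / 3932 / 4563 / 6375 / 7104 / 5142.
Period 4:
Births: 3932 × 0.519 = 2041
Band 2: 2608 × 0.973 = 2538
Band 3: 3932 × 0.987 = 3881
Band 4: 4563 × 0.962 = 4390
Band 5: 6375 × 0.958 = 6107
Band 6: 7104 × 0.968 = 6877
Net migration: Band 1 + 330 → 2371; Band 2 + 130 → 2668; Band 3 + 230 → 4111; Band 4 − 390 → 4000; Band 5 + 170 → 6277; Band 6 + 120 → 6997
Giving 2371 / 2668 / 4111 / 4000 / 6277 / 6997.
Scenario B total after 4 periods: 26424
Difference B − A = 26424 − 27315 = -891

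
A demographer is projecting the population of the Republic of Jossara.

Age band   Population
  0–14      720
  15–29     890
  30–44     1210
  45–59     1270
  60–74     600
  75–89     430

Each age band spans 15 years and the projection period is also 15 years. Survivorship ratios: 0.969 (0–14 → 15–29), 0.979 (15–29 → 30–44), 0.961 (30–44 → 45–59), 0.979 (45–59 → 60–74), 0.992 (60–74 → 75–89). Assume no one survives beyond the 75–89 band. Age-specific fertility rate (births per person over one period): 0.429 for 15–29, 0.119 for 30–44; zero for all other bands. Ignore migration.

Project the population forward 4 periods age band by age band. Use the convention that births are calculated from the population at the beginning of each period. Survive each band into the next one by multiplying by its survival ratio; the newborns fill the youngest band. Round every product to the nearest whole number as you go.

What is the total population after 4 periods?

2835

After projecting period 1:
Births: 890 × 0.429 = 382 ; 1210 × 0.119 = 144 → 526
15–29: 720 × 0.969 = 698
30–44: 890 × 0.979 = 871
45–59: 1210 × 0.961 = 1163
60–74: 1270 × 0.979 = 1243
75–89: 600 × 0.992 = 595
Giving 526 / 698 / 871 / 1163 / 1243 / 595.
After projecting period 2:
Births: 698 × 0.429 = 299 ; 871 × 0.119 = 104 → 403
15–29: 526 × 0.969 = 510
30–44: 698 × 0.979 = 683
45–59: 871 × 0.961 = 837
60–74: 1163 × 0.979 = 1139
75–89: 1243 × 0.992 = 1233
Giving 403 / 510 / 683 / 837 / 1139 / 1233.
After projecting period 3:
Births: 510 × 0.429 = 219 ; 683 × 0.119 = 81 → 300
15–29: 403 × 0.969 = 391
30–44: 510 × 0.979 = 499
45–59: 683 × 0.961 = 656
60–74: 837 × 0.979 = 819
75–89: 1139 × 0.992 = 1130
Giving 300 / 391 / 499 / 656 / 819 / 1130.
After projecting period 4:
Births: 391 × 0.429 = 168 ; 499 × 0.119 = 59 → 227
15–29: 300 × 0.969 = 291
30–44: 391 × 0.979 = 383
45–59: 499 × 0.961 = 480
60–74: 656 × 0.979 = 642
75–89: 819 × 0.992 = 812
Giving 227 / 291 / 383 / 480 / 642 / 812.
Total after period 4: 227 + 291 + 383 + 480 + 642 + 812 = 2835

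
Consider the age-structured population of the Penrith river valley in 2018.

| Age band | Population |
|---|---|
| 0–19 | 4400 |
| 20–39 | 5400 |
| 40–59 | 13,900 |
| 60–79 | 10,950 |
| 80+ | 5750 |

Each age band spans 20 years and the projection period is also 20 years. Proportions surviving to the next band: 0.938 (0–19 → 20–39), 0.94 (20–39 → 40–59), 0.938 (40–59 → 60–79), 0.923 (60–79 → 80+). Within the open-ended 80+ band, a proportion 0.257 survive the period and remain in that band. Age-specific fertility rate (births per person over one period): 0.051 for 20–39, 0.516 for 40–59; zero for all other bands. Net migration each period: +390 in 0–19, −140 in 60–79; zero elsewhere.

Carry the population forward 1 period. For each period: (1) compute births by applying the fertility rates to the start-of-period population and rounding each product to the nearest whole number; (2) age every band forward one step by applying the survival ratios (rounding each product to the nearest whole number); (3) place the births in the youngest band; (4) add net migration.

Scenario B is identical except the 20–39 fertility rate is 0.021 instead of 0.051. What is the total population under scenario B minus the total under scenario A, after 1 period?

-162

Let band 1 be 0–19 through band 5 = 80+.
Period 1:
Births: 5400 * 0.051 = 275, 13900 * 0.516 = 7172 → total 7447
Band 2: 4400 * 0.938 = 4127
Band 3: 5400 * 0.94 = 5076
Band 4: 13900 * 0.938 = 13038
Band 5: 10950 * 0.923 + 5750 * 0.257 = 10107 + 1478 = 11585
Net migration: Band 1 + 390 → 7837; Band 4 − 140 → 12898
Population now: 0–19=7837, 20–39=4127, 40–59=5076, 60–79=12898, 80+=11585
Scenario A total after 1 period: 41523
Scenario B projection —
Period 1:
Births: 5400 * 0.021 = 113, 13900 * 0.516 = 7172 → total 7285
Band 2: 4400 * 0.938 = 4127
Band 3: 5400 * 0.94 = 5076
Band 4: 13900 * 0.938 = 13038
Band 5: 10950 * 0.923 + 5750 * 0.257 = 10107 + 1478 = 11585
Net migration: Band 1 + 390 → 7675; Band 4 − 140 → 12898
Population now: 0–19=7675, 20–39=4127, 40–59=5076, 60–79=12898, 80+=11585
Scenario B total after 1 period: 41361
Difference B − A = 41361 − 41523 = -162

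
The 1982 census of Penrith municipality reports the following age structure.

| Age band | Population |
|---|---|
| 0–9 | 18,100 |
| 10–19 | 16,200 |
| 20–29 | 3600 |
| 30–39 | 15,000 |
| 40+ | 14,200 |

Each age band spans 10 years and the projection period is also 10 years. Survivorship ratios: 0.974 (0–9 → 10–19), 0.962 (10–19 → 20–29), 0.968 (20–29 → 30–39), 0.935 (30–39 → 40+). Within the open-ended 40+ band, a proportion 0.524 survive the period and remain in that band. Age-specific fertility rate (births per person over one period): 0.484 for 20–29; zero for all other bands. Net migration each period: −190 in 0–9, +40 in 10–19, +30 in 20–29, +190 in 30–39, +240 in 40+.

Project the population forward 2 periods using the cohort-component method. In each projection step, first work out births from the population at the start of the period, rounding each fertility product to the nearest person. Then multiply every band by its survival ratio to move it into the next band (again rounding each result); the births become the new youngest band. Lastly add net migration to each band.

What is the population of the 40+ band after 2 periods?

15050

Numbering the groups 1..5 from youngest to oldest:
Period 1.
Births: 3600 × 0.484 = 1742
Group 2: 18100 × 0.974 = 17629
Group 3: 16200 × 0.962 = 15584
Group 4: 3600 × 0.968 = 3485
Group 5: 15000 × 0.935 + 14200 × 0.524 = 14025 + 7441 = 21466
Net migration: Group 1 − 190 → 1552; Group 2 + 40 → 17669; Group 3 + 30 → 15614; Group 4 + 190 → 3675; Group 5 + 240 → 21706
End of period: [1552, 17669, 15614, 3675, 21706]
Period 2.
Births: 15614 × 0.484 = 7557
Group 2: 1552 × 0.974 = 1512
Group 3: 17669 × 0.962 = 16998
Group 4: 15614 × 0.968 = 15114
Group 5: 3675 × 0.935 + 21706 × 0.524 = 3436 + 11374 = 14810
Net migration: Group 1 − 190 → 7367; Group 2 + 40 → 1552; Group 3 + 30 → 17028; Group 4 + 190 → 15304; Group 5 + 240 → 15050
End of period: [7367, 1552, 17028, 15304, 15050]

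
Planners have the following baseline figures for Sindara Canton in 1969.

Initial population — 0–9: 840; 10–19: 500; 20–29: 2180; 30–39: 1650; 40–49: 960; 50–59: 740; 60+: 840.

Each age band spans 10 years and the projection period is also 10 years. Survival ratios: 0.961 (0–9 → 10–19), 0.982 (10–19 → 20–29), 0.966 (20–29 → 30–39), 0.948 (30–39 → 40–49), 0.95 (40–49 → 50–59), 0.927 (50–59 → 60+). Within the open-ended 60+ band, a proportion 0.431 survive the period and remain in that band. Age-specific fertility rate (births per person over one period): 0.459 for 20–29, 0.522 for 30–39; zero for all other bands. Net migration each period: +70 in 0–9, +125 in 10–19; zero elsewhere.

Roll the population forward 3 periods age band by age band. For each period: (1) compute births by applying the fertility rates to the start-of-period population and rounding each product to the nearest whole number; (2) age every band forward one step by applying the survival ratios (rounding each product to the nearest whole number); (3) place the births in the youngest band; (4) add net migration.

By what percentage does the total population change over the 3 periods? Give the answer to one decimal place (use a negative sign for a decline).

20.8

Let group 1 be 0–9 through group 7 = 60+.
[period 1]
Births: 2180 * 0.459 = 1001  |  1650 * 0.522 = 861 — total 1862
Group 2: 840 * 0.961 = 807
Group 3: 500 * 0.982 = 491
Group 4: 2180 * 0.966 = 2106
Group 5: 1650 * 0.948 = 1564
Group 6: 960 * 0.95 = 912
Group 7: 740 * 0.927 + 840 * 0.431 = 686 + 362 = 1048
Net migration: Group 1 + 70 → 1932; Group 2 + 125 → 932
→ [1932, 932, 491, 2106, 1564, 912, 1048]
[period 2]
Births: 491 * 0.459 = 225  |  2106 * 0.522 = 1099 — total 1324
Group 2: 1932 * 0.961 = 1857
Group 3: 932 * 0.982 = 915
Group 4: 491 * 0.966 = 474
Group 5: 2106 * 0.948 = 1996
Group 6: 1564 * 0.95 = 1486
Group 7: 912 * 0.927 + 1048 * 0.431 = 845 + 452 = 1297
Net migration: Group 1 + 70 → 1394; Group 2 + 125 → 1982
→ [1394, 1982, 915, 474, 1996, 1486, 1297]
[period 3]
Births: 915 * 0.459 = 420  |  474 * 0.522 = 247 — total 667
Group 2: 1394 * 0.961 = 1340
Group 3: 1982 * 0.982 = 1946
Group 4: 915 * 0.966 = 884
Group 5: 474 * 0.948 = 449
Group 6: 1996 * 0.95 = 1896
Group 7: 1486 * 0.927 + 1297 * 0.431 = 1378 + 559 = 1937
Net migration: Group 1 + 70 → 737; Group 2 + 125 → 1465
→ [737, 1465, 1946, 884, 449, 1896, 1937]
Total: 7710 → 9314; change = 1604; percentage change = 20.8%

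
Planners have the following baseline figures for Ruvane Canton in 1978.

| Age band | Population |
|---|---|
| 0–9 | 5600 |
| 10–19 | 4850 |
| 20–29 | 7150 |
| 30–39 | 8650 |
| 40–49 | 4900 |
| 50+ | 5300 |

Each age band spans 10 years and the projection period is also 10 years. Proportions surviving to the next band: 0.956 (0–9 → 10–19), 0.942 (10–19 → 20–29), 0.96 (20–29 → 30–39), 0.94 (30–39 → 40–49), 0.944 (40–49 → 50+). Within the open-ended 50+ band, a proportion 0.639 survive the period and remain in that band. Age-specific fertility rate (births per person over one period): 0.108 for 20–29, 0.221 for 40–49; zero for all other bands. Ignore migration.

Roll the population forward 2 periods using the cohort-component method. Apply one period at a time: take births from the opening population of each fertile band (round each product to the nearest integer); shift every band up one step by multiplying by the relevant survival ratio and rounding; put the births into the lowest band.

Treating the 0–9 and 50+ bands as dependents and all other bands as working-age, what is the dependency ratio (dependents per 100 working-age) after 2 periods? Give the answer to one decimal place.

85.5

Let band 1 be 0–9 through band 6 = 50+.
Period 1:
Births: 7150 * 0.108 = 772, 4900 * 0.221 = 1083 → total 1855
Band 2: 5600 * 0.956 = 5354
Band 3: 4850 * 0.942 = 4569
Band 4: 7150 * 0.96 = 6864
Band 5: 8650 * 0.94 = 8131
Band 6: 4900 * 0.944 + 5300 * 0.639 = 4626 + 3387 = 8013
→ [1855, 5354, 4569, 6864, 8131, 8013]
Period 2:
Births: 4569 * 0.108 = 493, 8131 * 0.221 = 1797 → total 2290
Band 2: 1855 * 0.956 = 1773
Band 3: 5354 * 0.942 = 5043
Band 4: 4569 * 0.96 = 4386
Band 5: 6864 * 0.94 = 6452
Band 6: 8131 * 0.944 + 8013 * 0.639 = 7676 + 5120 = 12796
→ [2290, 1773, 5043, 4386, 6452, 12796]
Dependents (band 0–9 + band 50+) = 2290 + 12796 = 15086; working-age = 17654; ratio = 15086/17654 × 100 = 85.5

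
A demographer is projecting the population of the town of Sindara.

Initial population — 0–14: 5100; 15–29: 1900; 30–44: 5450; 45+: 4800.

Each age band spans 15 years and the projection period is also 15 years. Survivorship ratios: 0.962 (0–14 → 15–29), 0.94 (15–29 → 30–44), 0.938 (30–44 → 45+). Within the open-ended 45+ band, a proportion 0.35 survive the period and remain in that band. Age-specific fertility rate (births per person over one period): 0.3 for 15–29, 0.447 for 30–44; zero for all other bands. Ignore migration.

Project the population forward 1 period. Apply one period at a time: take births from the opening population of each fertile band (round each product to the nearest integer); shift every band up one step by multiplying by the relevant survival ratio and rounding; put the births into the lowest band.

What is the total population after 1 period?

16490

Numbering the bands 1..4 from youngest to oldest:
Period 1.
Births: 1900 * 0.3 = 570, 5450 * 0.447 = 2436 → total 3006
Band 2: 5100 * 0.962 = 4906
Band 3: 1900 * 0.94 = 1786
Band 4: 5450 * 0.938 + 4800 * 0.35 = 5112 + 1680 = 6792
Population now: 0–14=3006, 15–29=4906, 30–44=1786, 45+=6792
Total after period 1: 3006 + 4906 + 1786 + 6792 = 16490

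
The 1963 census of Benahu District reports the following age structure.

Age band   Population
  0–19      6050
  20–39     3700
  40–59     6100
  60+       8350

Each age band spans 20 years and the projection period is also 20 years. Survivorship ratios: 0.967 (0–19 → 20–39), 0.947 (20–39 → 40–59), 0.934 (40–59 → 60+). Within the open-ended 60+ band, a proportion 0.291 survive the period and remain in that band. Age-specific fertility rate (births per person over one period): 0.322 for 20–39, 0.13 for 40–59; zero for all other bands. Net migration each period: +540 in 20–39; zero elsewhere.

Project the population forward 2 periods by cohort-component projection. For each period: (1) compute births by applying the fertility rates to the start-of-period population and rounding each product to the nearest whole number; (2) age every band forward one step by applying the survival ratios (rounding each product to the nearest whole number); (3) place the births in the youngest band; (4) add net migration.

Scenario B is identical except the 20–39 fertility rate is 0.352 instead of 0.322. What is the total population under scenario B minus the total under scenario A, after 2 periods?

298

Period 1:
Births: 3700 * 0.322 = 1191  |  6100 * 0.13 = 793 — total 1984
20–39: 6050 * 0.967 = 5850
40–59: 3700 * 0.947 = 3504
60+: 6100 * 0.934 + 8350 * 0.291 = 5697 + 2430 = 8127
Net migration: 20–39 + 540 → 6390
Population now: 0–19=1984, 20–39=6390, 40–59=3504, 60+=8127
Period 2:
Births: 6390 * 0.322 = 2058  |  3504 * 0.13 = 456 — total 2514
20–39: 1984 * 0.967 = 1919
40–59: 6390 * 0.947 = 6051
60+: 3504 * 0.934 + 8127 * 0.291 = 3273 + 2365 = 5638
Net migration: 20–39 + 540 → 2459
Population now: 0–19=2514, 20–39=2459, 40–59=6051, 60+=5638
Scenario A total after 2 periods: 16662
Scenario B projection —
Period 1:
Births: 3700 * 0.352 = 1302  |  6100 * 0.13 = 793 — total 2095
20–39: 6050 * 0.967 = 5850
40–59: 3700 * 0.947 = 3504
60+: 6100 * 0.934 + 8350 * 0.291 = 5697 + 2430 = 8127
Net migration: 20–39 + 540 → 6390
Population now: 0–19=2095, 20–39=6390, 40–59=3504, 60+=8127
Period 2:
Births: 6390 * 0.352 = 2249  |  3504 * 0.13 = 456 — total 2705
20–39: 2095 * 0.967 = 2026
40–59: 6390 * 0.947 = 6051
60+: 3504 * 0.934 + 8127 * 0.291 = 3273 + 2365 = 5638
Net migration: 20–39 + 540 → 2566
Population now: 0–19=2705, 20–39=2566, 40–59=6051, 60+=5638
Scenario B total after 2 periods: 16960
Difference B − A = 16960 − 16662 = 298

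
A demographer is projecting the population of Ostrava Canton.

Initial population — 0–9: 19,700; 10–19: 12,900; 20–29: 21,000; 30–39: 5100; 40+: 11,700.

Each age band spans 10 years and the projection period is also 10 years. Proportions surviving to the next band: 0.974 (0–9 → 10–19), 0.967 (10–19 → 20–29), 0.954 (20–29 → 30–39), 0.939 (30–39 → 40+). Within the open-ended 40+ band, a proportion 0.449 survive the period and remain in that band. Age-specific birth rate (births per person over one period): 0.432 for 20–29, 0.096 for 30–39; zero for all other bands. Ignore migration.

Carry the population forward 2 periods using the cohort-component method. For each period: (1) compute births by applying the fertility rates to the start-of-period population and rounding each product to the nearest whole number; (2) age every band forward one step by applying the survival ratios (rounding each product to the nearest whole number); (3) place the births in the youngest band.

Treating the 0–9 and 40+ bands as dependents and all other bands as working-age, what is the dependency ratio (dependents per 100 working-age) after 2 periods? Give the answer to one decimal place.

(Bands numbered youngest = 1 to oldest = 5.)
[period 1]
Births: 21000 × 0.432 = 9072, 5100 × 0.096 = 490 — total 9562
Band 2: 19700 × 0.974 = 19188
Band 3: 12900 × 0.967 = 12474
Band 4: 21000 × 0.954 = 20034
Band 5: 5100 × 0.939 + 11700 × 0.449 = 4789 + 5253 = 10042
Giving 9562 / 19188 / 12474 / 20034 / 10042.
[period 2]
Births: 12474 × 0.432 = 5389, 20034 × 0.096 = 1923 — total 7312
Band 2: 9562 × 0.974 = 9313
Band 3: 19188 × 0.967 = 18555
Band 4: 12474 × 0.954 = 11900
Band 5: 20034 × 0.939 + 10042 × 0.449 = 18812 + 4509 = 23321
Giving 7312 / 9313 / 18555 / 11900 / 23321.
Dependents (band 0–9 + band 40+) = 7312 + 23321 = 30633; working-age = 39768; ratio = 30633/39768 × 100 = 77.0

77.0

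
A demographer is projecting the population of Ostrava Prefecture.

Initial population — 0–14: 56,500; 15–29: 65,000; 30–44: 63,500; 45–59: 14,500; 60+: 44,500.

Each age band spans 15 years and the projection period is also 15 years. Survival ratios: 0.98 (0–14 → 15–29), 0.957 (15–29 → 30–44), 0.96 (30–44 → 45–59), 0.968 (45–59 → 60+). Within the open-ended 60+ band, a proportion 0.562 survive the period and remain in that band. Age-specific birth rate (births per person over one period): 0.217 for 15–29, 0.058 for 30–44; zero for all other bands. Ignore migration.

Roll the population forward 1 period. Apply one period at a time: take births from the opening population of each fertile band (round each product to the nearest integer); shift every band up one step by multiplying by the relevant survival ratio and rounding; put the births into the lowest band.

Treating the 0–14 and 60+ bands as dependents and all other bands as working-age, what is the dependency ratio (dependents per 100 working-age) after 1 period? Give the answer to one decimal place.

31.8

— Period 1 —
Births: 65000 * 0.217 = 14105 ; 63500 * 0.058 = 3683 — total 17788
15–29: 56500 * 0.98 = 55370
30–44: 65000 * 0.957 = 62205
45–59: 63500 * 0.96 = 60960
60+: 14500 * 0.968 + 44500 * 0.562 = 14036 + 25009 = 39045
End of period: [17788, 55370, 62205, 60960, 39045]
Dependents (band 0–14 + band 60+) = 17788 + 39045 = 56833; working-age = 178535; ratio = 56833/178535 × 100 = 31.8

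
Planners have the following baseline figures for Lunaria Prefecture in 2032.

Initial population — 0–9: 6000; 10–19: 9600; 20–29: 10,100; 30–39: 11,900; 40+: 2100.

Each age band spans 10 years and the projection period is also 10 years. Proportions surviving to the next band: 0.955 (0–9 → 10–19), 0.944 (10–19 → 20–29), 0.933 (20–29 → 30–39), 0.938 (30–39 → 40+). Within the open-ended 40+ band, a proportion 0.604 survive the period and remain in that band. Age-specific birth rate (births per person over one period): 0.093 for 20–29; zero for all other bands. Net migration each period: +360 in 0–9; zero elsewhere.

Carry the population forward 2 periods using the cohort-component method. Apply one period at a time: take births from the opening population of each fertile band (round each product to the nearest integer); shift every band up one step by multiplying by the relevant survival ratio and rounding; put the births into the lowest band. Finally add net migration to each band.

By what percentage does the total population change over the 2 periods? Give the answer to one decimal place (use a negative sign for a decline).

-17.7

Call the bands 1 to 5, youngest first.
Period 1.
Births: 10100 × 0.093 = 939
Band 2: 6000 × 0.955 = 5730
Band 3: 9600 × 0.944 = 9062
Band 4: 10100 × 0.933 = 9423
Band 5: 11900 × 0.938 + 2100 × 0.604 = 11162 + 1268 = 12430
Net migration: Band 1 + 360 → 1299
End of period: [1299, 5730, 9062, 9423, 12430]
Period 2.
Births: 9062 × 0.093 = 843
Band 2: 1299 × 0.955 = 1241
Band 3: 5730 × 0.944 = 5409
Band 4: 9062 × 0.933 = 8455
Band 5: 9423 × 0.938 + 12430 × 0.604 = 8839 + 7508 = 16347
Net migration: Band 1 + 360 → 1203
End of period: [1203, 1241, 5409, 8455, 16347]
Total: 39700 → 32655; change = -7045; percentage change = -17.7%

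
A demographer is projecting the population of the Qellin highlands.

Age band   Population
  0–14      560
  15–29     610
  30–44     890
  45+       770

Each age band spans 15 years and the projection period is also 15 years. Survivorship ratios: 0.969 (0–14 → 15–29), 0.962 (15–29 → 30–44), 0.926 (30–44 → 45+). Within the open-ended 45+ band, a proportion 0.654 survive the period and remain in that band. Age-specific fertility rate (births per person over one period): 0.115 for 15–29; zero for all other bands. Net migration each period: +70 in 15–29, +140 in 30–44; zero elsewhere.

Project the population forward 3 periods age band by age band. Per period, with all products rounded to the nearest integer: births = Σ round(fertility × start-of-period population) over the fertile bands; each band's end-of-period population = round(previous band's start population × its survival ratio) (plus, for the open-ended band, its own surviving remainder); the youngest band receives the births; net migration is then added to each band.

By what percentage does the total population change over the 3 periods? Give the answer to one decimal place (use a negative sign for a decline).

-25.4

Let group 1 be 0–14 through group 4 = 45+.
[period 1]
Births: 610 × 0.115 = 70
Group 2: 560 × 0.969 = 543
Group 3: 610 × 0.962 = 587
Group 4: 890 × 0.926 + 770 × 0.654 = 824 + 504 = 1328
Net migration: Group 2 + 70 → 613; Group 3 + 140 → 727
End of period: [70, 613, 727, 1328]
[period 2]
Births: 613 × 0.115 = 70
Group 2: 70 × 0.969 = 68
Group 3: 613 × 0.962 = 590
Group 4: 727 × 0.926 + 1328 × 0.654 = 673 + 869 = 1542
Net migration: Group 2 + 70 → 138; Group 3 + 140 → 730
End of period: [70, 138, 730, 1542]
[period 3]
Births: 138 × 0.115 = 16
Group 2: 70 × 0.969 = 68
Group 3: 138 × 0.962 = 133
Group 4: 730 × 0.926 + 1542 × 0.654 = 676 + 1008 = 1684
Net migration: Group 2 + 70 → 138; Group 3 + 140 → 273
End of period: [16, 138, 273, 1684]
Total: 2830 → 2111; change = -719; percentage change = -25.4%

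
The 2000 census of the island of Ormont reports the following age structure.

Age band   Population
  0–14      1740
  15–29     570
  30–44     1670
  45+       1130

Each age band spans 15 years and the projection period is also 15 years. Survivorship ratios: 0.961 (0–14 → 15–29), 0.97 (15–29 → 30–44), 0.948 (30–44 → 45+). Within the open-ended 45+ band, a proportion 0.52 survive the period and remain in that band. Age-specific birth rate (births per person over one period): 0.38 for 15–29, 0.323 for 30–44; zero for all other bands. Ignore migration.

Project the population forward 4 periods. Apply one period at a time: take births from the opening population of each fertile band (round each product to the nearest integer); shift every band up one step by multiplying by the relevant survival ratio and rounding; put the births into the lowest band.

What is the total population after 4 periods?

[period 1]
Births: 570 × 0.38 = 217 ; 1670 × 0.323 = 539 → total 756
15–29: 1740 × 0.961 = 1672
30–44: 570 × 0.97 = 553
45+: 1670 × 0.948 + 1130 × 0.52 = 1583 + 588 = 2171
Population now: 0–14=756, 15–29=1672, 30–44=553, 45+=2171
[period 2]
Births: 1672 × 0.38 = 635 ; 553 × 0.323 = 179 → total 814
15–29: 756 × 0.961 = 727
30–44: 1672 × 0.97 = 1622
45+: 553 × 0.948 + 2171 × 0.52 = 524 + 1129 = 1653
Population now: 0–14=814, 15–29=727, 30–44=1622, 45+=1653
[period 3]
Births: 727 × 0.38 = 276 ; 1622 × 0.323 = 524 → total 800
15–29: 814 × 0.961 = 782
30–44: 727 × 0.97 = 705
45+: 1622 × 0.948 + 1653 × 0.52 = 1538 + 860 = 2398
Population now: 0–14=800, 15–29=782, 30–44=705, 45+=2398
[period 4]
Births: 782 × 0.38 = 297 ; 705 × 0.323 = 228 → total 525
15–29: 800 × 0.961 = 769
30–44: 782 × 0.97 = 759
45+: 705 × 0.948 + 2398 × 0.52 = 668 + 1247 = 1915
Population now: 0–14=525, 15–29=769, 30–44=759, 45+=1915
Total after period 4: 525 + 769 + 759 + 1915 = 3968

3968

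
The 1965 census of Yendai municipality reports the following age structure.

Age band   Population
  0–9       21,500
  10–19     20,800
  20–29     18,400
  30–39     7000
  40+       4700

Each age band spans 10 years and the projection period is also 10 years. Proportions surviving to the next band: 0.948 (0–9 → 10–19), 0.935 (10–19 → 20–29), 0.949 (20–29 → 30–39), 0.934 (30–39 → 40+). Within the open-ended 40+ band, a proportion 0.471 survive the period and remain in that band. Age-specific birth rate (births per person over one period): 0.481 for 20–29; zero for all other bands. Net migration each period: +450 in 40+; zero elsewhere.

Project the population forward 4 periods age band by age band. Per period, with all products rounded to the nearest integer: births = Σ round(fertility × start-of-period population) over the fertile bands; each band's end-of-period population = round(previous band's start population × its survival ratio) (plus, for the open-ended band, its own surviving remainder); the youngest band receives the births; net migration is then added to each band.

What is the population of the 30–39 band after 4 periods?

7445

(Bands numbered youngest = 1 to oldest = 5.)
[period 1]
Births: 18400 × 0.481 = 8850
Band 2: 21500 × 0.948 = 20382
Band 3: 20800 × 0.935 = 19448
Band 4: 18400 × 0.949 = 17462
Band 5: 7000 × 0.934 + 4700 × 0.471 = 6538 + 2214 = 8752
Net migration: Band 5 + 450 → 9202
→ [8850, 20382, 19448, 17462, 9202]
[period 2]
Births: 19448 × 0.481 = 9354
Band 2: 8850 × 0.948 = 8390
Band 3: 20382 × 0.935 = 19057
Band 4: 19448 × 0.949 = 18456
Band 5: 17462 × 0.934 + 9202 × 0.471 = 16310 + 4334 = 20644
Net migration: Band 5 + 450 → 21094
→ [9354, 8390, 19057, 18456, 21094]
[period 3]
Births: 19057 × 0.481 = 9166
Band 2: 9354 × 0.948 = 8868
Band 3: 8390 × 0.935 = 7845
Band 4: 19057 × 0.949 = 18085
Band 5: 18456 × 0.934 + 21094 × 0.471 = 17238 + 9935 = 27173
Net migration: Band 5 + 450 → 27623
→ [9166, 8868, 7845, 18085, 27623]
[period 4]
Births: 7845 × 0.481 = 3773
Band 2: 9166 × 0.948 = 8689
Band 3: 8868 × 0.935 = 8292
Band 4: 7845 × 0.949 = 7445
Band 5: 18085 × 0.934 + 27623 × 0.471 = 16891 + 13010 = 29901
Net migration: Band 5 + 450 → 30351
→ [3773, 8689, 8292, 7445, 30351]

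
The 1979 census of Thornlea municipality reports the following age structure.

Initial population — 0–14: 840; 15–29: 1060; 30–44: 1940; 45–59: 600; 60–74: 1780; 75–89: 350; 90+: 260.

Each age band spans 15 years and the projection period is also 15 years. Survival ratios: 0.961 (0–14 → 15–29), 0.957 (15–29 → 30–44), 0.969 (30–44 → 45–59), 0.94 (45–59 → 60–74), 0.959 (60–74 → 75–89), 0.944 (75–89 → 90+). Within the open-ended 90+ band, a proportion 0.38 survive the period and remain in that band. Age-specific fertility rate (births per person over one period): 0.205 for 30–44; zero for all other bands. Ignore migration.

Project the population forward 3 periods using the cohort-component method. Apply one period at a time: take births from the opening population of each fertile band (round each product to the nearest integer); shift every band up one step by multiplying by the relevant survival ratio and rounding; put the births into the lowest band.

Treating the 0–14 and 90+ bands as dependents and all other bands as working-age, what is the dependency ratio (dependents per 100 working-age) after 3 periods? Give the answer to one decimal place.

[period 1]
Births: 1940 × 0.205 = 398
15–29: 840 × 0.961 = 807
30–44: 1060 × 0.957 = 1014
45–59: 1940 × 0.969 = 1880
60–74: 600 × 0.94 = 564
75–89: 1780 × 0.959 = 1707
90+: 350 × 0.944 + 260 × 0.38 = 330 + 99 = 429
Giving 398 / 807 / 1014 / 1880 / 564 / 1707 / 429.
[period 2]
Births: 1014 × 0.205 = 208
15–29: 398 × 0.961 = 382
30–44: 807 × 0.957 = 772
45–59: 1014 × 0.969 = 983
60–74: 1880 × 0.94 = 1767
75–89: 564 × 0.959 = 541
90+: 1707 × 0.944 + 429 × 0.38 = 1611 + 163 = 1774
Giving 208 / 382 / 772 / 983 / 1767 / 541 / 1774.
[period 3]
Births: 772 × 0.205 = 158
15–29: 208 × 0.961 = 200
30–44: 382 × 0.957 = 366
45–59: 772 × 0.969 = 748
60–74: 983 × 0.94 = 924
75–89: 1767 × 0.959 = 1695
90+: 541 × 0.944 + 1774 × 0.38 = 511 + 674 = 1185
Giving 158 / 200 / 366 / 748 / 924 / 1695 / 1185.
Dependents (band 0–14 + band 90+) = 158 + 1185 = 1343; working-age = 3933; ratio = 1343/3933 × 100 = 34.1

34.1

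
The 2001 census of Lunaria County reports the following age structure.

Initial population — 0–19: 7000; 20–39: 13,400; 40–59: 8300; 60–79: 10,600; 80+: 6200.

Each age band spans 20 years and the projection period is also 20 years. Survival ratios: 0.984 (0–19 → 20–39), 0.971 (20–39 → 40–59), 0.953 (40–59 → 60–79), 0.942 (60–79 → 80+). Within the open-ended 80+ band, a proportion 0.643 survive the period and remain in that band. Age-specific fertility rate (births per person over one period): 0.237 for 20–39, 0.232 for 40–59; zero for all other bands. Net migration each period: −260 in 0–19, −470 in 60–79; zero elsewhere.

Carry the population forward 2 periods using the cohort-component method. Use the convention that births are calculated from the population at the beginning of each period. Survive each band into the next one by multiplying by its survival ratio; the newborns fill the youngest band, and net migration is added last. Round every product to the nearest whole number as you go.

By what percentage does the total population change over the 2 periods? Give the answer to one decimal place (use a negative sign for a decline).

— Period 1 —
Births: 13400 * 0.237 = 3176  |  8300 * 0.232 = 1926 — total 5102
20–39: 7000 * 0.984 = 6888
40–59: 13400 * 0.971 = 13011
60–79: 8300 * 0.953 = 7910
80+: 10600 * 0.942 + 6200 * 0.643 = 9985 + 3987 = 13972
Net migration: 0–19 − 260 → 4842; 60–79 − 470 → 7440
Population now: 0–19=4842, 20–39=6888, 40–59=13011, 60–79=7440, 80+=13972
— Period 2 —
Births: 6888 * 0.237 = 1632  |  13011 * 0.232 = 3019 — total 4651
20–39: 4842 * 0.984 = 4765
40–59: 6888 * 0.971 = 6688
60–79: 13011 * 0.953 = 12399
80+: 7440 * 0.942 + 13972 * 0.643 = 7008 + 8984 = 15992
Net migration: 0–19 − 260 → 4391; 60–79 − 470 → 11929
Population now: 0–19=4391, 20–39=4765, 40–59=6688, 60–79=11929, 80+=15992
Total: 45500 → 43765; change = -1735; percentage change = -3.8%

-3.8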